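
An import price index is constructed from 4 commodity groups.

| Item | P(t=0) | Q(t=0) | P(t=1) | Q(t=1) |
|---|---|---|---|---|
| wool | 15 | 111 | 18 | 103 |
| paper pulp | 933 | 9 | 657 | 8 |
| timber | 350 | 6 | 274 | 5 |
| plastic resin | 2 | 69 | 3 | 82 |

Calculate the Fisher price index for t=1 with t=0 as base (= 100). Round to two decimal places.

Laspeyres component (base-period weights):
ΣP(t=1)Q(t=0) = 18×111 + 657×9 + 274×6 + 3×69 = 1998 + 5913 + 1644 + 207 = 9762
ΣP(t=0)Q(t=0) = 15×111 + 933×9 + 350×6 + 2×69 = 1665 + 8397 + 2100 + 138 = 12300
L = 9762 / 12300 × 100 = 79.3659
Paasche component (current-period weights):
ΣP(t=1)Q(t=1) = 18×103 + 657×8 + 274×5 + 3×82 = 1854 + 5256 + 1370 + 246 = 8726
ΣP(t=0)Q(t=1) = 15×103 + 933×8 + 350×5 + 2×82 = 1545 + 7464 + 1750 + 164 = 10923
P = 8726 / 10923 × 100 = 79.8865
Fisher = √(L × P) = √(79.3659 × 79.8865) = 79.6257

79.63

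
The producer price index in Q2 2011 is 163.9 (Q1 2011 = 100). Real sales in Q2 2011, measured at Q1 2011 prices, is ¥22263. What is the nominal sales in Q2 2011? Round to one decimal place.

Nominal = Real × (Index/100) = 22263 × (163.9/100)
        = 22263 × 1.639 = 36489.0570

36489.1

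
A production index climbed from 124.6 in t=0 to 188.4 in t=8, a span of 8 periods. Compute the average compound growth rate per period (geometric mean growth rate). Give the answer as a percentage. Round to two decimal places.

5.30%

Growth factor = (188.4/124.6)^(1/8) = (1.512039)^(1/8) = 1.053041
Growth rate = 1.053041 − 1 = 0.053041 = 5.3041%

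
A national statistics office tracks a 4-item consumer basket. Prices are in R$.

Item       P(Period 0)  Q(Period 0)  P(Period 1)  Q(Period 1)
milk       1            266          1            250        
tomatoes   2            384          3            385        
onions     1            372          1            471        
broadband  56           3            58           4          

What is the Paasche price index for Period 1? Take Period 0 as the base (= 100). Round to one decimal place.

Paasche price index uses current-period quantities as weights.
ΣP(Period 1)·Q(Period 1) = 1×250 + 3×385 + 1×471 + 58×4 = 250 + 1155 + 471 + 232 = 2108
ΣP(Period 0)·Q(Period 1) = 1×250 + 2×385 + 1×471 + 56×4 = 250 + 770 + 471 + 224 = 1715
Index = 2108 / 1715 × 100 = 122.9155

122.9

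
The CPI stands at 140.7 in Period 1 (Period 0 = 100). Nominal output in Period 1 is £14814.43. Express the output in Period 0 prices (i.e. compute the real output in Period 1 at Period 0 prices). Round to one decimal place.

10529.1

Real = Nominal ÷ (Index/100) = 14814.43 ÷ (140.7/100)
     = 14814.43 ÷ 1.407 = 10529.0903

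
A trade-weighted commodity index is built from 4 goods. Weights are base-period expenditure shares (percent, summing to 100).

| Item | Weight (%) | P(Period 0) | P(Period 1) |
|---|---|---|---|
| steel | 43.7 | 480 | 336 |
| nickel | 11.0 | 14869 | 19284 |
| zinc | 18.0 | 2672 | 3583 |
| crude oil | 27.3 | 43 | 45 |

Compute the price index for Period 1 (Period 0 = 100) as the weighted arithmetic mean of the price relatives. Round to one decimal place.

steel: 43.7 × (336/480) = 43.7 × 0.700000 = 30.5900
nickel: 11.0 × (19284/14869) = 11.0 × 1.296926 = 14.2662
zinc: 18.0 × (3583/2672) = 18.0 × 1.340943 = 24.1370
crude oil: 27.3 × (45/43) = 27.3 × 1.046512 = 28.5698
Index = Σ wᵢ·(p₁ᵢ/p₀ᵢ) = 30.5900 + 14.2662 + 24.1370 + 28.5698 = 97.5629

97.6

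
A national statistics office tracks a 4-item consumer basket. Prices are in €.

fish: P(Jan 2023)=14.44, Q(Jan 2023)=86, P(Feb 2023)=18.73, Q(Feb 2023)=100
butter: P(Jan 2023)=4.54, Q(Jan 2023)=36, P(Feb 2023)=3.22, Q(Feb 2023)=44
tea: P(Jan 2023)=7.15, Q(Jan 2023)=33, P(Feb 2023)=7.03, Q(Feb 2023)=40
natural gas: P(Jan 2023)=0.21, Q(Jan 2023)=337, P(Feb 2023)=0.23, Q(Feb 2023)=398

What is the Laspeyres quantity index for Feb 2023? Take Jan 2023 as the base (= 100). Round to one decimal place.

117.6

Laspeyres quantity index uses base-period prices as weights.
ΣP(Jan 2023)·Q(Feb 2023) = 14.44×100 + 4.54×44 + 7.15×40 + 0.21×398 = 1444 + 199.76 + 286 + 83.58 = 2013.34
ΣP(Jan 2023)·Q(Jan 2023) = 14.44×86 + 4.54×36 + 7.15×33 + 0.21×337 = 1241.84 + 163.44 + 235.95 + 70.77 = 1712
Index = 2013.34 / 1712 × 100 = 117.6016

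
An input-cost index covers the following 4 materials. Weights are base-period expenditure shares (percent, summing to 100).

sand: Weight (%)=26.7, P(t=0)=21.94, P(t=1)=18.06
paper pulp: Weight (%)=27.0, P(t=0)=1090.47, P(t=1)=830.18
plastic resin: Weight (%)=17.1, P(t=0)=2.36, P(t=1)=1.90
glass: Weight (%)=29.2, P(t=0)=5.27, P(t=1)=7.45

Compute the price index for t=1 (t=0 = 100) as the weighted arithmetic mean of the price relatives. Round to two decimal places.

sand: 26.7 × (18.06/21.94) = 26.7 × 0.823154 = 21.9782
paper pulp: 27.0 × (830.18/1090.47) = 27.0 × 0.761305 = 20.5552
plastic resin: 17.1 × (1.90/2.36) = 17.1 × 0.805085 = 13.7669
glass: 29.2 × (7.45/5.27) = 29.2 × 1.413662 = 41.2789
Index = Σ wᵢ·(p₁ᵢ/p₀ᵢ) = 21.9782 + 20.5552 + 13.7669 + 41.2789 = 97.5793

97.58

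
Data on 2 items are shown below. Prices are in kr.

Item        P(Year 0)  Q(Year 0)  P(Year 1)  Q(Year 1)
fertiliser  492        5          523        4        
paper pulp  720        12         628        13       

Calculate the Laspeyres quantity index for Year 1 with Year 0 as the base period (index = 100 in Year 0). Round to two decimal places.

102.05

Laspeyres quantity index uses base-period prices as weights.
ΣP(Year 0)·Q(Year 1) = 492×4 + 720×13 = 1968 + 9360 = 11328
ΣP(Year 0)·Q(Year 0) = 492×5 + 720×12 = 2460 + 8640 = 11100
Index = 11328 / 11100 × 100 = 102.0541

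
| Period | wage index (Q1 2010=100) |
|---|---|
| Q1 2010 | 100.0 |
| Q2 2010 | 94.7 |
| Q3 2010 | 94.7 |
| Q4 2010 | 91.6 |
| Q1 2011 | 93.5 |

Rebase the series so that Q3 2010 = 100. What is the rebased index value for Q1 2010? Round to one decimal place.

Rebased(Q1 2010) = 100.0 / 94.7 × 100 = 105.5966

105.6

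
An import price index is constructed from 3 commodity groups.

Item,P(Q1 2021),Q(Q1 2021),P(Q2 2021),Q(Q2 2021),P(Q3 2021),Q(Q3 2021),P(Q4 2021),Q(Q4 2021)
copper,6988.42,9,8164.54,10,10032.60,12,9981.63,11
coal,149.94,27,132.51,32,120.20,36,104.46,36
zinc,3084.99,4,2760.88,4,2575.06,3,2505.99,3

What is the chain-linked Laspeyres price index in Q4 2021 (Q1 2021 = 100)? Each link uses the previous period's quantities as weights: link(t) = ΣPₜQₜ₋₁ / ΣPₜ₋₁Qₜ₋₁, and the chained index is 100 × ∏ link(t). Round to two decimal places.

129.86

Link Q1 2021→Q2 2021:
ΣP(Q2 2021)Q(Q1 2021) = 8164.54×9 + 132.51×27 + 2760.88×4 = 73480.86 + 3577.77 + 11043.52 = 88102.15
ΣP(Q1 2021)Q(Q1 2021) = 6988.42×9 + 149.94×27 + 3084.99×4 = 62895.78 + 4048.38 + 12339.96 = 79284.12
link = 88102.15/79284.12 = 1.111221
Link Q2 2021→Q3 2021:
ΣP(Q3 2021)Q(Q2 2021) = 10032.60×10 + 120.20×32 + 2575.06×4 = 100326 + 3846.4 + 10300.24 = 114472.64
ΣP(Q2 2021)Q(Q2 2021) = 8164.54×10 + 132.51×32 + 2760.88×4 = 81645.4 + 4240.32 + 11043.52 = 96929.24
link = 114472.64/96929.24 = 1.180992
Link Q3 2021→Q4 2021:
ΣP(Q4 2021)Q(Q3 2021) = 9981.63×12 + 104.46×36 + 2505.99×3 = 119779.56 + 3760.56 + 7517.97 = 131058.09
ΣP(Q3 2021)Q(Q3 2021) = 10032.60×12 + 120.20×36 + 2575.06×3 = 120391.2 + 4327.2 + 7725.18 = 132443.58
link = 131058.09/132443.58 = 0.989539
Chained index = 100 × 1.111221 × 1.180992 × 0.989539 = 129.8614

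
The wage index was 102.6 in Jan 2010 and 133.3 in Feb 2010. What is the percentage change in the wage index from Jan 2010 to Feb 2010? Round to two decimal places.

Change = (133.3 − 102.6) / 102.6 × 100
       = 30.7 / 102.6 × 100 = 29.9220%

29.92%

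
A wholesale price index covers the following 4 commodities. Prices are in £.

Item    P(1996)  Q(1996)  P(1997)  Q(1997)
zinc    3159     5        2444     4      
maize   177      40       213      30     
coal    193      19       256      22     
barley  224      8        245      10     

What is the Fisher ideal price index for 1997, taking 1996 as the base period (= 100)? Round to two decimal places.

Laspeyres component (base-period weights):
ΣP(1997)Q(1996) = 2444×5 + 213×40 + 256×19 + 245×8 = 12220 + 8520 + 4864 + 1960 = 27564
ΣP(1996)Q(1996) = 3159×5 + 177×40 + 193×19 + 224×8 = 15795 + 7080 + 3667 + 1792 = 28334
L = 27564 / 28334 × 100 = 97.2824
Paasche component (current-period weights):
ΣP(1997)Q(1997) = 2444×4 + 213×30 + 256×22 + 245×10 = 9776 + 6390 + 5632 + 2450 = 24248
ΣP(1996)Q(1997) = 3159×4 + 177×30 + 193×22 + 224×10 = 12636 + 5310 + 4246 + 2240 = 24432
P = 24248 / 24432 × 100 = 99.2469
Fisher = √(L × P) = √(97.2824 × 99.2469) = 98.2597

98.26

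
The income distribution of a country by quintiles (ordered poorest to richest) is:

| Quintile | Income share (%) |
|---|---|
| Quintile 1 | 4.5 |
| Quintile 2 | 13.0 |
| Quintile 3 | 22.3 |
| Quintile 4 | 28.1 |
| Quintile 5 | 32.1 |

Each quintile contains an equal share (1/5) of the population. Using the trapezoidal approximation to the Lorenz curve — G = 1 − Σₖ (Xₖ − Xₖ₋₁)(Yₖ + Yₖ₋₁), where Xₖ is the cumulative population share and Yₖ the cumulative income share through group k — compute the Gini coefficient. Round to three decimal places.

Cumulative income shares Yₖ: 0.0450, 0.1750, 0.3980, 0.6790, 1.0000
Σ (Xₖ−Xₖ₋₁)(Yₖ+Yₖ₋₁) = (1/5)(0.0450+0.0000) + (1/5)(0.1750+0.0450) + (1/5)(0.3980+0.1750) + (1/5)(0.6790+0.3980) + (1/5)(1.0000+0.6790)
  = 0.0090 + 0.0440 + 0.1146 + 0.2154 + 0.3358 = 0.7188
G = 1 − 0.7188 = 0.2812

0.281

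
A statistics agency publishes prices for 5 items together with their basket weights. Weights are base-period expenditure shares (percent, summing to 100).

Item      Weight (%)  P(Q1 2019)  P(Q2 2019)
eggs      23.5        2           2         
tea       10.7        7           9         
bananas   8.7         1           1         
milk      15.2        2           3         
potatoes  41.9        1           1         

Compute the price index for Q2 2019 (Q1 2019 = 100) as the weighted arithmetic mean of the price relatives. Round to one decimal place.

eggs: 23.5 × (2/2) = 23.5 × 1.000000 = 23.5000
tea: 10.7 × (9/7) = 10.7 × 1.285714 = 13.7571
bananas: 8.7 × (1/1) = 8.7 × 1.000000 = 8.7000
milk: 15.2 × (3/2) = 15.2 × 1.500000 = 22.8000
potatoes: 41.9 × (1/1) = 41.9 × 1.000000 = 41.9000
Index = Σ wᵢ·(p₁ᵢ/p₀ᵢ) = 23.5000 + 13.7571 + 8.7000 + 22.8000 + 41.9000 = 110.6571

110.7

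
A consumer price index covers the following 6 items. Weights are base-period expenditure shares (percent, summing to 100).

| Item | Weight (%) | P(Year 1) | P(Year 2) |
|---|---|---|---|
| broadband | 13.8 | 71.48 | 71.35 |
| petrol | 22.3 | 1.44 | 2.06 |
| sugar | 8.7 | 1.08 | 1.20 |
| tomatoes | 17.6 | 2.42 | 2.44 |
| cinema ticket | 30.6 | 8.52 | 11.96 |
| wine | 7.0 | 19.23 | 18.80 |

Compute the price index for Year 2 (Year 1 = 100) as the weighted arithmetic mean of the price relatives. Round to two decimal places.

broadband: 13.8 × (71.35/71.48) = 13.8 × 0.998181 = 13.7749
petrol: 22.3 × (2.06/1.44) = 22.3 × 1.430556 = 31.9014
sugar: 8.7 × (1.20/1.08) = 8.7 × 1.111111 = 9.6667
tomatoes: 17.6 × (2.44/2.42) = 17.6 × 1.008264 = 17.7455
cinema ticket: 30.6 × (11.96/8.52) = 30.6 × 1.403756 = 42.9549
wine: 7.0 × (18.80/19.23) = 7.0 × 0.977639 = 6.8435
Index = Σ wᵢ·(p₁ᵢ/p₀ᵢ) = 13.7749 + 31.9014 + 9.6667 + 17.7455 + 42.9549 + 6.8435 = 122.8868

122.89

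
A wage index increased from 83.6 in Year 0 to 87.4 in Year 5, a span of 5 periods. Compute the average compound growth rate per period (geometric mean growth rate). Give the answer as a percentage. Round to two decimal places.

Growth factor = (87.4/83.6)^(1/5) = (1.045455)^(1/5) = 1.008930
Growth rate = 1.008930 − 1 = 0.008930 = 0.8930%

0.89%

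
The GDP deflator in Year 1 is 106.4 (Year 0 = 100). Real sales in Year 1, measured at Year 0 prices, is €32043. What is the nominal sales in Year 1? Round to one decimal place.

34093.8

Nominal = Real × (Index/100) = 32043 × (106.4/100)
        = 32043 × 1.064 = 34093.7520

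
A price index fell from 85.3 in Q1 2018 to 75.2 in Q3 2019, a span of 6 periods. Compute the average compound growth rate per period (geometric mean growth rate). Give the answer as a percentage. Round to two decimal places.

Growth factor = (75.2/85.3)^(1/6) = (0.881594)^(1/6) = 0.979215
Growth rate = 0.979215 − 1 = -0.020785 = -2.0785%

-2.08%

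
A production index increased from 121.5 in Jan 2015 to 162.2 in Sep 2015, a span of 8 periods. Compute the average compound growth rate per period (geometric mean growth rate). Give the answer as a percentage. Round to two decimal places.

3.68%

Growth factor = (162.2/121.5)^(1/8) = (1.334979)^(1/8) = 1.036775
Growth rate = 1.036775 − 1 = 0.036775 = 3.6775%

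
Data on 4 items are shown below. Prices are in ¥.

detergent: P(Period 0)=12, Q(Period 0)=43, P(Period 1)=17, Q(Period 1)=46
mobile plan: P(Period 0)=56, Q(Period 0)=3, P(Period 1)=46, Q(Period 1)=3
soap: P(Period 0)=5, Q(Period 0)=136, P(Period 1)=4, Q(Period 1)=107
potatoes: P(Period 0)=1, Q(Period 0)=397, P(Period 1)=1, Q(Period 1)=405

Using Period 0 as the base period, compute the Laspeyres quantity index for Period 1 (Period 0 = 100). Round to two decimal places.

94.26

Laspeyres quantity index uses base-period prices as weights.
ΣP(Period 0)·Q(Period 1) = 12×46 + 56×3 + 5×107 + 1×405 = 552 + 168 + 535 + 405 = 1660
ΣP(Period 0)·Q(Period 0) = 12×43 + 56×3 + 5×136 + 1×397 = 516 + 168 + 680 + 397 = 1761
Index = 1660 / 1761 × 100 = 94.2646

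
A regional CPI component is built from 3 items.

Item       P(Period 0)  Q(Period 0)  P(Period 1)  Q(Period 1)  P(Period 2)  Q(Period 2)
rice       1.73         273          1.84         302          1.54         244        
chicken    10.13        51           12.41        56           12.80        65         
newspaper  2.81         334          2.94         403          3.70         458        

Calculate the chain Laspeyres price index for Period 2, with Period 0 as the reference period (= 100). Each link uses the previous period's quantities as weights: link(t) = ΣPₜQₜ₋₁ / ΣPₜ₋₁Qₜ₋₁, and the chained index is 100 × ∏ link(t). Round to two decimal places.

120.56

Link Period 0→Period 1:
ΣP(Period 1)Q(Period 0) = 1.84×273 + 12.41×51 + 2.94×334 = 502.32 + 632.91 + 981.96 = 2117.19
ΣP(Period 0)Q(Period 0) = 1.73×273 + 10.13×51 + 2.81×334 = 472.29 + 516.63 + 938.54 = 1927.46
link = 2117.19/1927.46 = 1.098435
Link Period 1→Period 2:
ΣP(Period 2)Q(Period 1) = 1.54×302 + 12.80×56 + 3.70×403 = 465.08 + 716.8 + 1491.1 = 2672.98
ΣP(Period 1)Q(Period 1) = 1.84×302 + 12.41×56 + 2.94×403 = 555.68 + 694.96 + 1184.82 = 2435.46
link = 2672.98/2435.46 = 1.097526
Chained index = 100 × 1.098435 × 1.097526 = 120.5561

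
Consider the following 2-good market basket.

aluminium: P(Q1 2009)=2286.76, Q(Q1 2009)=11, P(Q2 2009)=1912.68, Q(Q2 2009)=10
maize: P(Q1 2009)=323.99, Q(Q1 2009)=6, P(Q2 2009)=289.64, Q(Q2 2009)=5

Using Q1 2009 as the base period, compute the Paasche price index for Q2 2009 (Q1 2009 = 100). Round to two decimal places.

84.02

Paasche price index uses current-period quantities as weights.
ΣP(Q2 2009)·Q(Q2 2009) = 1912.68×10 + 289.64×5 = 19126.8 + 1448.2 = 20575
ΣP(Q1 2009)·Q(Q2 2009) = 2286.76×10 + 323.99×5 = 22867.6 + 1619.95 = 24487.55
Index = 20575 / 24487.55 × 100 = 84.0223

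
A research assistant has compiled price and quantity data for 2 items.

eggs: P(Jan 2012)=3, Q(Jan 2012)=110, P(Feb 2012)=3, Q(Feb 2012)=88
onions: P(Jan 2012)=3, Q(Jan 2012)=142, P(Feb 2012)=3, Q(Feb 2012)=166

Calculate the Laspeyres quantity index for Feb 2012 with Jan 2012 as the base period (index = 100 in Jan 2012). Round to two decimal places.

Laspeyres quantity index uses base-period prices as weights.
ΣP(Jan 2012)·Q(Feb 2012) = 3×88 + 3×166 = 264 + 498 = 762
ΣP(Jan 2012)·Q(Jan 2012) = 3×110 + 3×142 = 330 + 426 = 756
Index = 762 / 756 × 100 = 100.7937

100.79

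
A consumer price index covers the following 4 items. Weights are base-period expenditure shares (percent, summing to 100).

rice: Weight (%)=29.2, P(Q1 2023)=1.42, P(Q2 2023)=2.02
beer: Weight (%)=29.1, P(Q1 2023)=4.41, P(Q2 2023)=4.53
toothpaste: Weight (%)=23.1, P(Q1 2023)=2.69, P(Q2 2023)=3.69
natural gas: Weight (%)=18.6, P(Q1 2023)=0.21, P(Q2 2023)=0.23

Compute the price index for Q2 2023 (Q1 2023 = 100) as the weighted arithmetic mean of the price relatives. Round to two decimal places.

123.49

rice: 29.2 × (2.02/1.42) = 29.2 × 1.422535 = 41.5380
beer: 29.1 × (4.53/4.41) = 29.1 × 1.027211 = 29.8918
toothpaste: 23.1 × (3.69/2.69) = 23.1 × 1.371747 = 31.6874
natural gas: 18.6 × (0.23/0.21) = 18.6 × 1.095238 = 20.3714
Index = Σ wᵢ·(p₁ᵢ/p₀ᵢ) = 41.5380 + 29.8918 + 31.6874 + 20.3714 = 123.4887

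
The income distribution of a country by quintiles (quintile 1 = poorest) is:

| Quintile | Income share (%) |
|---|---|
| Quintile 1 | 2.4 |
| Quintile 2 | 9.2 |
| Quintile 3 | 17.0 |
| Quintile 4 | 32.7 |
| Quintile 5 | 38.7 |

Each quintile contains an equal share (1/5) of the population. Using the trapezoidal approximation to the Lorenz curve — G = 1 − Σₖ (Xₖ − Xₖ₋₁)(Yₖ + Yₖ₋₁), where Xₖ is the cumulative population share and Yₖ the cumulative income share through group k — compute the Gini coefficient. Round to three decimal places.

0.384

Cumulative income shares Yₖ: 0.0240, 0.1160, 0.2860, 0.6130, 1.0000
Σ (Xₖ−Xₖ₋₁)(Yₖ+Yₖ₋₁) = (1/5)(0.0240+0.0000) + (1/5)(0.1160+0.0240) + (1/5)(0.2860+0.1160) + (1/5)(0.6130+0.2860) + (1/5)(1.0000+0.6130)
  = 0.0048 + 0.0280 + 0.0804 + 0.1798 + 0.3226 = 0.6156
G = 1 − 0.6156 = 0.3844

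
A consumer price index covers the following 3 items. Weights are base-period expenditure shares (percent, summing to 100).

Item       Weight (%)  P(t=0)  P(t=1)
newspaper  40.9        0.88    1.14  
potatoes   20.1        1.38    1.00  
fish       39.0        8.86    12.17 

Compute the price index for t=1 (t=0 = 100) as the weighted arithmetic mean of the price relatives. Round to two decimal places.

newspaper: 40.9 × (1.14/0.88) = 40.9 × 1.295455 = 52.9841
potatoes: 20.1 × (1.00/1.38) = 20.1 × 0.724638 = 14.5652
fish: 39.0 × (12.17/8.86) = 39.0 × 1.373589 = 53.5700
Index = Σ wᵢ·(p₁ᵢ/p₀ᵢ) = 52.9841 + 14.5652 + 53.5700 = 121.1193

121.12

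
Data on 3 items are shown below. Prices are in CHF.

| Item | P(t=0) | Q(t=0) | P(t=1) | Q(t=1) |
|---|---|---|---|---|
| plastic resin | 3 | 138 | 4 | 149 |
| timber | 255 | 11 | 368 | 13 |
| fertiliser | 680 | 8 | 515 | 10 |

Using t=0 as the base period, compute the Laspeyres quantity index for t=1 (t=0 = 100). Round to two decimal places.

Laspeyres quantity index uses base-period prices as weights.
ΣP(t=0)·Q(t=1) = 3×149 + 255×13 + 680×10 = 447 + 3315 + 6800 = 10562
ΣP(t=0)·Q(t=0) = 3×138 + 255×11 + 680×8 = 414 + 2805 + 5440 = 8659
Index = 10562 / 8659 × 100 = 121.9771

121.98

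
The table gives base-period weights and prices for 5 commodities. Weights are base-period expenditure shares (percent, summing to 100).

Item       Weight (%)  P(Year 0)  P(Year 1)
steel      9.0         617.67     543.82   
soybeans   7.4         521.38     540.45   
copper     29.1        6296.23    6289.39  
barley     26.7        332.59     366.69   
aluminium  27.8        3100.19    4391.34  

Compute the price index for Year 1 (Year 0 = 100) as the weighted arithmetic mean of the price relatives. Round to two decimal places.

113.48

steel: 9.0 × (543.82/617.67) = 9.0 × 0.880438 = 7.9239
soybeans: 7.4 × (540.45/521.38) = 7.4 × 1.036576 = 7.6707
copper: 29.1 × (6289.39/6296.23) = 29.1 × 0.998914 = 29.0684
barley: 26.7 × (366.69/332.59) = 26.7 × 1.102529 = 29.4375
aluminium: 27.8 × (4391.34/3100.19) = 27.8 × 1.416474 = 39.3780
Index = Σ wᵢ·(p₁ᵢ/p₀ᵢ) = 7.9239 + 7.6707 + 29.0684 + 29.4375 + 39.3780 = 113.4785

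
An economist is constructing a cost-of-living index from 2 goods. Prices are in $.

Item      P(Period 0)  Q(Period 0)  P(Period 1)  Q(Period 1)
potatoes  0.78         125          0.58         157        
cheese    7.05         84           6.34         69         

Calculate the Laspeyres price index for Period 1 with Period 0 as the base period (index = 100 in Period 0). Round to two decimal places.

87.73

Laspeyres price index uses base-period quantities as weights.
ΣP(Period 1)·Q(Period 0) = 0.58×125 + 6.34×84 = 72.5 + 532.56 = 605.06
ΣP(Period 0)·Q(Period 0) = 0.78×125 + 7.05×84 = 97.5 + 592.2 = 689.7
Index = 605.06 / 689.7 × 100 = 87.7280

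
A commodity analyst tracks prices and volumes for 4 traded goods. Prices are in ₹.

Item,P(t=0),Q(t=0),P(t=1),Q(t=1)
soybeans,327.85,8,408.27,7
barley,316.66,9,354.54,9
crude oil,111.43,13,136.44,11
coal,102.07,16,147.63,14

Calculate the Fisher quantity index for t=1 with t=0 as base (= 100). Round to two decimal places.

90.98

Laspeyres component (base-period weights):
ΣP(t=0)Q(t=1) = 327.85×7 + 316.66×9 + 111.43×11 + 102.07×14 = 2294.95 + 2849.94 + 1225.73 + 1428.98 = 7799.6
ΣP(t=0)Q(t=0) = 327.85×8 + 316.66×9 + 111.43×13 + 102.07×16 = 2622.8 + 2849.94 + 1448.59 + 1633.12 = 8554.45
L = 7799.6 / 8554.45 × 100 = 91.1759
Paasche component (current-period weights):
ΣP(t=1)Q(t=1) = 408.27×7 + 354.54×9 + 136.44×11 + 147.63×14 = 2857.89 + 3190.86 + 1500.84 + 2066.82 = 9616.41
ΣP(t=1)Q(t=0) = 408.27×8 + 354.54×9 + 136.44×13 + 147.63×16 = 3266.16 + 3190.86 + 1773.72 + 2362.08 = 10592.82
P = 9616.41 / 10592.82 × 100 = 90.7823
Fisher = √(L × P) = √(91.1759 × 90.7823) = 90.9789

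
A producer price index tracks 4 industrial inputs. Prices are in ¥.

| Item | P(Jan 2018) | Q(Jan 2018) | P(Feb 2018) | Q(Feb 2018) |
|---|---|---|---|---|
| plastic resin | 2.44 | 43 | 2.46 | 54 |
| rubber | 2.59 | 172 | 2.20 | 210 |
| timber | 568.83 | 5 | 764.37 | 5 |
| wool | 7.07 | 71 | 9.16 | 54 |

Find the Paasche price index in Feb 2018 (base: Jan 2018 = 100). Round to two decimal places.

125.88

Paasche price index uses current-period quantities as weights.
ΣP(Feb 2018)·Q(Feb 2018) = 2.46×54 + 2.20×210 + 764.37×5 + 9.16×54 = 132.84 + 462 + 3821.85 + 494.64 = 4911.33
ΣP(Jan 2018)·Q(Feb 2018) = 2.44×54 + 2.59×210 + 568.83×5 + 7.07×54 = 131.76 + 543.9 + 2844.15 + 381.78 = 3901.59
Index = 4911.33 / 3901.59 × 100 = 125.8802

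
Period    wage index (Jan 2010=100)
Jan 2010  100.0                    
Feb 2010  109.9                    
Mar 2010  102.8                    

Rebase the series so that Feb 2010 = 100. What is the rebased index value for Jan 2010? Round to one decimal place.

Rebased(Jan 2010) = 100.0 / 109.9 × 100 = 90.9918

91.0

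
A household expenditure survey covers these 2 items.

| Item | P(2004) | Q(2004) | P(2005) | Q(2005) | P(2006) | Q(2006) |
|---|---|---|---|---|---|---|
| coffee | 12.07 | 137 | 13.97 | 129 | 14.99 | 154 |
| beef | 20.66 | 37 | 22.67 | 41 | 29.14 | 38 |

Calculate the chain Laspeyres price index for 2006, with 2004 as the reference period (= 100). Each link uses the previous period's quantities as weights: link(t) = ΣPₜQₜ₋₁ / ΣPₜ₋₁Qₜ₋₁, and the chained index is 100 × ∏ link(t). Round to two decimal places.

130.38

Link 2004→2005:
ΣP(2005)Q(2004) = 13.97×137 + 22.67×37 = 1913.89 + 838.79 = 2752.68
ΣP(2004)Q(2004) = 12.07×137 + 20.66×37 = 1653.59 + 764.42 = 2418.01
link = 2752.68/2418.01 = 1.138407
Link 2005→2006:
ΣP(2006)Q(2005) = 14.99×129 + 29.14×41 = 1933.71 + 1194.74 = 3128.45
ΣP(2005)Q(2005) = 13.97×129 + 22.67×41 = 1802.13 + 929.47 = 2731.6
link = 3128.45/2731.6 = 1.145281
Chained index = 100 × 1.138407 × 1.145281 = 130.3796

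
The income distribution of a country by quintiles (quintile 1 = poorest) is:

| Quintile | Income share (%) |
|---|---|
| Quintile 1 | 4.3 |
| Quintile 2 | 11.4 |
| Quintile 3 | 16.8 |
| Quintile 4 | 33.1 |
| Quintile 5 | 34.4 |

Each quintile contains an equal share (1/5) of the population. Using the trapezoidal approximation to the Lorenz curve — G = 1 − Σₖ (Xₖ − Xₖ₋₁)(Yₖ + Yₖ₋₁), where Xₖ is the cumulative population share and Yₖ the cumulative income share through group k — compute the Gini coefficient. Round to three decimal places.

0.328

Cumulative income shares Yₖ: 0.0430, 0.1570, 0.3250, 0.6560, 1.0000
Σ (Xₖ−Xₖ₋₁)(Yₖ+Yₖ₋₁) = (1/5)(0.0430+0.0000) + (1/5)(0.1570+0.0430) + (1/5)(0.3250+0.1570) + (1/5)(0.6560+0.3250) + (1/5)(1.0000+0.6560)
  = 0.0086 + 0.0400 + 0.0964 + 0.1962 + 0.3312 = 0.6724
G = 1 − 0.6724 = 0.3276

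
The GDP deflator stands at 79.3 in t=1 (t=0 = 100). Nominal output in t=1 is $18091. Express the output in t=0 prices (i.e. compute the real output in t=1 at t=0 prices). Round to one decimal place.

22813.4

Real = Nominal ÷ (Index/100) = 18091 ÷ (79.3/100)
     = 18091 ÷ 0.793 = 22813.3670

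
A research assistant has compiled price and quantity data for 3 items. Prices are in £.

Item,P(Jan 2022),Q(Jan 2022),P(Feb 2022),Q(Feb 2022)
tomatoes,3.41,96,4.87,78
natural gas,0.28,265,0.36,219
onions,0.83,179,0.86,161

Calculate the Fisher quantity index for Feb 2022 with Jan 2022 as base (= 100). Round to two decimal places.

Laspeyres component (base-period weights):
ΣP(Jan 2022)Q(Feb 2022) = 3.41×78 + 0.28×219 + 0.83×161 = 265.98 + 61.32 + 133.63 = 460.93
ΣP(Jan 2022)Q(Jan 2022) = 3.41×96 + 0.28×265 + 0.83×179 = 327.36 + 74.2 + 148.57 = 550.13
L = 460.93 / 550.13 × 100 = 83.7857
Paasche component (current-period weights):
ΣP(Feb 2022)Q(Feb 2022) = 4.87×78 + 0.36×219 + 0.86×161 = 379.86 + 78.84 + 138.46 = 597.16
ΣP(Feb 2022)Q(Jan 2022) = 4.87×96 + 0.36×265 + 0.86×179 = 467.52 + 95.4 + 153.94 = 716.86
P = 597.16 / 716.86 × 100 = 83.3022
Fisher = √(L × P) = √(83.7857 × 83.3022) = 83.5436

83.54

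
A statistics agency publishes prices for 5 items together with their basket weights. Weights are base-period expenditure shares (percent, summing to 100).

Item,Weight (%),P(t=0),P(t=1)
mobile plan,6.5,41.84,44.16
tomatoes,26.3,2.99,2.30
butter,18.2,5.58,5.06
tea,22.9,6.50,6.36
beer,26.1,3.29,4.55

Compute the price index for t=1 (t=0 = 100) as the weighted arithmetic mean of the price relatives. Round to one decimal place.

mobile plan: 6.5 × (44.16/41.84) = 6.5 × 1.055449 = 6.8604
tomatoes: 26.3 × (2.30/2.99) = 26.3 × 0.769231 = 20.2308
butter: 18.2 × (5.06/5.58) = 18.2 × 0.906810 = 16.5039
tea: 22.9 × (6.36/6.50) = 22.9 × 0.978462 = 22.4068
beer: 26.1 × (4.55/3.29) = 26.1 × 1.382979 = 36.0957
Index = Σ wᵢ·(p₁ᵢ/p₀ᵢ) = 6.8604 + 20.2308 + 16.5039 + 22.4068 + 36.0957 = 102.0976

102.1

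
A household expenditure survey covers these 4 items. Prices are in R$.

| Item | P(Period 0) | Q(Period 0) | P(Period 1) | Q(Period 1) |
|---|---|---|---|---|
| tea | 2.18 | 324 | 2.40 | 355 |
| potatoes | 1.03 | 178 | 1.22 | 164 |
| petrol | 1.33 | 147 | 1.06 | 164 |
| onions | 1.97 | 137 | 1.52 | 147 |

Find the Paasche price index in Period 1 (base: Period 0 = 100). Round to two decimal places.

99.92

Paasche price index uses current-period quantities as weights.
ΣP(Period 1)·Q(Period 1) = 2.40×355 + 1.22×164 + 1.06×164 + 1.52×147 = 852 + 200.08 + 173.84 + 223.44 = 1449.36
ΣP(Period 0)·Q(Period 1) = 2.18×355 + 1.03×164 + 1.33×164 + 1.97×147 = 773.9 + 168.92 + 218.12 + 289.59 = 1450.53
Index = 1449.36 / 1450.53 × 100 = 99.9193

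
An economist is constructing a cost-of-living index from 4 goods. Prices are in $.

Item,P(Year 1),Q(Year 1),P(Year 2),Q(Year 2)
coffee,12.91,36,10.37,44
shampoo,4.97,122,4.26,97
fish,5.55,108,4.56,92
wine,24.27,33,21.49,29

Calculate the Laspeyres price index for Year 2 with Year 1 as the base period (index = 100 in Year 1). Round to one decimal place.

84.8

Laspeyres price index uses base-period quantities as weights.
ΣP(Year 2)·Q(Year 1) = 10.37×36 + 4.26×122 + 4.56×108 + 21.49×33 = 373.32 + 519.72 + 492.48 + 709.17 = 2094.69
ΣP(Year 1)·Q(Year 1) = 12.91×36 + 4.97×122 + 5.55×108 + 24.27×33 = 464.76 + 606.34 + 599.4 + 800.91 = 2471.41
Index = 2094.69 / 2471.41 × 100 = 84.7569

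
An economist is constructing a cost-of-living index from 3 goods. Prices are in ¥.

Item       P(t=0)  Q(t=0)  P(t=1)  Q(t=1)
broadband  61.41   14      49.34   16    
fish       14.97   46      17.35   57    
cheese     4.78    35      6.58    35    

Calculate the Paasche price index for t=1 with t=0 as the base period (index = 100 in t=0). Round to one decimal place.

100.3

Paasche price index uses current-period quantities as weights.
ΣP(t=1)·Q(t=1) = 49.34×16 + 17.35×57 + 6.58×35 = 789.44 + 988.95 + 230.3 = 2008.69
ΣP(t=0)·Q(t=1) = 61.41×16 + 14.97×57 + 4.78×35 = 982.56 + 853.29 + 167.3 = 2003.15
Index = 2008.69 / 2003.15 × 100 = 100.2766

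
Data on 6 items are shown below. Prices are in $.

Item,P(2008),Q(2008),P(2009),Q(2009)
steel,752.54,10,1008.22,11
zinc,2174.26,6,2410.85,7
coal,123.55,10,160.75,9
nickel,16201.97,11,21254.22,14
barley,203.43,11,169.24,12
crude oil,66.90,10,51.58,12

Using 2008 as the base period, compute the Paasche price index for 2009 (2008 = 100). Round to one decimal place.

Paasche price index uses current-period quantities as weights.
ΣP(2009)·Q(2009) = 1008.22×11 + 2410.85×7 + 160.75×9 + 21254.22×14 + 169.24×12 + 51.58×12 = 11090.42 + 16875.95 + 1446.75 + 297559.08 + 2030.88 + 618.96 = 329622.04
ΣP(2008)·Q(2009) = 752.54×11 + 2174.26×7 + 123.55×9 + 16201.97×14 + 203.43×12 + 66.90×12 = 8277.94 + 15219.82 + 1111.95 + 226827.58 + 2441.16 + 802.8 = 254681.25
Index = 329622.04 / 254681.25 × 100 = 129.4253

129.4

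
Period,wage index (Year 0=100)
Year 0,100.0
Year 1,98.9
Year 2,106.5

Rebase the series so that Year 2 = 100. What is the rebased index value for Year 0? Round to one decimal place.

93.9

Rebased(Year 0) = 100.0 / 106.5 × 100 = 93.8967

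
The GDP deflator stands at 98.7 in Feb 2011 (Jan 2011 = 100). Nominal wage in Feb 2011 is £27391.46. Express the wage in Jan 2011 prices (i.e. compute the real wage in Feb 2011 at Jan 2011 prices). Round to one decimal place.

27752.2

Real = Nominal ÷ (Index/100) = 27391.46 ÷ (98.7/100)
     = 27391.46 ÷ 0.987 = 27752.2391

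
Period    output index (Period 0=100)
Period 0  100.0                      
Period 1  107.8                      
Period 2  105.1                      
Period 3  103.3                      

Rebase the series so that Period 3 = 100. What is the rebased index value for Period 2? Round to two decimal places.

Rebased(Period 2) = 105.1 / 103.3 × 100 = 101.7425

101.74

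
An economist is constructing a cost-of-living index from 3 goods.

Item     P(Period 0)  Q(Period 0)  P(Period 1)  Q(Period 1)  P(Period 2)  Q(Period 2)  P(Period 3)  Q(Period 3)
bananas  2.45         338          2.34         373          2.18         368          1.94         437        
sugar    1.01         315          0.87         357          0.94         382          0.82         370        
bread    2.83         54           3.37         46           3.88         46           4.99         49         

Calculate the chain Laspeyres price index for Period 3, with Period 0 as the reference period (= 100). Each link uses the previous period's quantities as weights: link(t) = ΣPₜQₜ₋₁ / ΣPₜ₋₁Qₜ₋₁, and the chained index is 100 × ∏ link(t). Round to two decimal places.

89.28

Link Period 0→Period 1:
ΣP(Period 1)Q(Period 0) = 2.34×338 + 0.87×315 + 3.37×54 = 790.92 + 274.05 + 181.98 = 1246.95
ΣP(Period 0)Q(Period 0) = 2.45×338 + 1.01×315 + 2.83×54 = 828.1 + 318.15 + 152.82 = 1299.07
link = 1246.95/1299.07 = 0.959879
Link Period 1→Period 2:
ΣP(Period 2)Q(Period 1) = 2.18×373 + 0.94×357 + 3.88×46 = 813.14 + 335.58 + 178.48 = 1327.2
ΣP(Period 1)Q(Period 1) = 2.34×373 + 0.87×357 + 3.37×46 = 872.82 + 310.59 + 155.02 = 1338.43
link = 1327.2/1338.43 = 0.991610
Link Period 2→Period 3:
ΣP(Period 3)Q(Period 2) = 1.94×368 + 0.82×382 + 4.99×46 = 713.92 + 313.24 + 229.54 = 1256.7
ΣP(Period 2)Q(Period 2) = 2.18×368 + 0.94×382 + 3.88×46 = 802.24 + 359.08 + 178.48 = 1339.8
link = 1256.7/1339.8 = 0.937976
Chained index = 100 × 0.959879 × 0.991610 × 0.937976 = 89.2789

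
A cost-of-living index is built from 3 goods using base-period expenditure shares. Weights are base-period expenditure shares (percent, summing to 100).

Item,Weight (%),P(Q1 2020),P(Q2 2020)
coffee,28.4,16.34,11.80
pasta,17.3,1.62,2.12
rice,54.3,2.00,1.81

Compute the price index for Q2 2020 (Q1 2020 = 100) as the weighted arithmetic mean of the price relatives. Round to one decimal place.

92.3

coffee: 28.4 × (11.80/16.34) = 28.4 × 0.722154 = 20.5092
pasta: 17.3 × (2.12/1.62) = 17.3 × 1.308642 = 22.6395
rice: 54.3 × (1.81/2.00) = 54.3 × 0.905000 = 49.1415
Index = Σ wᵢ·(p₁ᵢ/p₀ᵢ) = 20.5092 + 22.6395 + 49.1415 = 92.2902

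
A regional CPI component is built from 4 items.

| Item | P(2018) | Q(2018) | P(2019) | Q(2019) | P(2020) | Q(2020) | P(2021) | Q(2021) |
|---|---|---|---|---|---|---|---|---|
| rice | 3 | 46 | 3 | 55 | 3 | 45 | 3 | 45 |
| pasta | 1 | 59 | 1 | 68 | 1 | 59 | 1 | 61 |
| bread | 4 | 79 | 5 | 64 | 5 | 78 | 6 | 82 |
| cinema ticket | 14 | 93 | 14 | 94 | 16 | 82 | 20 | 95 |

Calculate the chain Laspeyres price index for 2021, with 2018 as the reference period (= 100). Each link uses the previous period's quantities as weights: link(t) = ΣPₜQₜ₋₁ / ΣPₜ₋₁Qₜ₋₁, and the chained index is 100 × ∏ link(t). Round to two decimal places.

Link 2018→2019:
ΣP(2019)Q(2018) = 3×46 + 1×59 + 5×79 + 14×93 = 138 + 59 + 395 + 1302 = 1894
ΣP(2018)Q(2018) = 3×46 + 1×59 + 4×79 + 14×93 = 138 + 59 + 316 + 1302 = 1815
link = 1894/1815 = 1.043526
Link 2019→2020:
ΣP(2020)Q(2019) = 3×55 + 1×68 + 5×64 + 16×94 = 165 + 68 + 320 + 1504 = 2057
ΣP(2019)Q(2019) = 3×55 + 1×68 + 5×64 + 14×94 = 165 + 68 + 320 + 1316 = 1869
link = 2057/1869 = 1.100589
Link 2020→2021:
ΣP(2021)Q(2020) = 3×45 + 1×59 + 6×78 + 20×82 = 135 + 59 + 468 + 1640 = 2302
ΣP(2020)Q(2020) = 3×45 + 1×59 + 5×78 + 16×82 = 135 + 59 + 390 + 1312 = 1896
link = 2302/1896 = 1.214135
Chained index = 100 × 1.043526 × 1.100589 × 1.214135 = 139.4426

139.44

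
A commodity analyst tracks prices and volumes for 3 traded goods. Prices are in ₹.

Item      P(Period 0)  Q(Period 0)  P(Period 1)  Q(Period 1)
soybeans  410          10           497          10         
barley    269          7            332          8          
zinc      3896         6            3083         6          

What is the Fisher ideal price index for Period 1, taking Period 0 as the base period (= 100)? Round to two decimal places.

88.01

Laspeyres component (base-period weights):
ΣP(Period 1)Q(Period 0) = 497×10 + 332×7 + 3083×6 = 4970 + 2324 + 18498 = 25792
ΣP(Period 0)Q(Period 0) = 410×10 + 269×7 + 3896×6 = 4100 + 1883 + 23376 = 29359
L = 25792 / 29359 × 100 = 87.8504
Paasche component (current-period weights):
ΣP(Period 1)Q(Period 1) = 497×10 + 332×8 + 3083×6 = 4970 + 2656 + 18498 = 26124
ΣP(Period 0)Q(Period 1) = 410×10 + 269×8 + 3896×6 = 4100 + 2152 + 23376 = 29628
P = 26124 / 29628 × 100 = 88.1733
Fisher = √(L × P) = √(87.8504 × 88.1733) = 88.0117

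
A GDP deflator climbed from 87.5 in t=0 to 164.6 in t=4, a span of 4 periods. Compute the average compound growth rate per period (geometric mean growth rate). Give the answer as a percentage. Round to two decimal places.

17.11%

Growth factor = (164.6/87.5)^(1/4) = (1.881143)^(1/4) = 1.171131
Growth rate = 1.171131 − 1 = 0.171131 = 17.1131%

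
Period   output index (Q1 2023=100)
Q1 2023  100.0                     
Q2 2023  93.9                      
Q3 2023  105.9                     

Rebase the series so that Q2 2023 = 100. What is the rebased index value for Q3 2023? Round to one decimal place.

Rebased(Q3 2023) = 105.9 / 93.9 × 100 = 112.7796

112.8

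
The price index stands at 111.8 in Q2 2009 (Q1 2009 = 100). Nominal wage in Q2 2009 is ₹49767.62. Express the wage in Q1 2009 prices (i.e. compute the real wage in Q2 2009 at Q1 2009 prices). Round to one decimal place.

44514.9

Real = Nominal ÷ (Index/100) = 49767.62 ÷ (111.8/100)
     = 49767.62 ÷ 1.118 = 44514.8658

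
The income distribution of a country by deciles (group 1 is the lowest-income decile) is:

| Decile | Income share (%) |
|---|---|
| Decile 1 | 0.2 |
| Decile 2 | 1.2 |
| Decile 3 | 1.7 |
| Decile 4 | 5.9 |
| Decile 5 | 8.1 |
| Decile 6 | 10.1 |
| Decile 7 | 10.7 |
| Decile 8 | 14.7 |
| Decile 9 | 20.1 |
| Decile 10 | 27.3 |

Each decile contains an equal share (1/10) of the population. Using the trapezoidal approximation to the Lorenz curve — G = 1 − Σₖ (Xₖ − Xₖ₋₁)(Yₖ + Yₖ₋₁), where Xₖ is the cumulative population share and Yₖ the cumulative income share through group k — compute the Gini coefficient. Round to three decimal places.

Cumulative income shares Yₖ: 0.0020, 0.0140, 0.0310, 0.0900, 0.1710, 0.2720, 0.3790, 0.5260, 0.7270, 1.0000
Σ (Xₖ−Xₖ₋₁)(Yₖ+Yₖ₋₁) = (1/10)(0.0020+0.0000) + (1/10)(0.0140+0.0020) + (1/10)(0.0310+0.0140) + (1/10)(0.0900+0.0310) + (1/10)(0.1710+0.0900) + (1/10)(0.2720+0.1710) + (1/10)(0.3790+0.2720) + (1/10)(0.5260+0.3790) + (1/10)(0.7270+0.5260) + (1/10)(1.0000+0.7270)
  = 0.0002 + 0.0016 + 0.0045 + 0.0121 + 0.0261 + 0.0443 + 0.0651 + 0.0905 + 0.1253 + 0.1727 = 0.5424
G = 1 − 0.5424 = 0.4576

0.458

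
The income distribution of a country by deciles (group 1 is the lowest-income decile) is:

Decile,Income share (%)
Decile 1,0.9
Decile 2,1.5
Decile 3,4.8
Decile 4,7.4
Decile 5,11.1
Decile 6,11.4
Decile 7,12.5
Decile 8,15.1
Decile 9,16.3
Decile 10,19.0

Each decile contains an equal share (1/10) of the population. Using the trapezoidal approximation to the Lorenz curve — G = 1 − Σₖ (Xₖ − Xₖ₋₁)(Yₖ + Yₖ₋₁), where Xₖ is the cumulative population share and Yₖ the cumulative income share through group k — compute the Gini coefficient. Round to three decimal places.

0.334

Cumulative income shares Yₖ: 0.0090, 0.0240, 0.0720, 0.1460, 0.2570, 0.3710, 0.4960, 0.6470, 0.8100, 1.0000
Σ (Xₖ−Xₖ₋₁)(Yₖ+Yₖ₋₁) = (1/10)(0.0090+0.0000) + (1/10)(0.0240+0.0090) + (1/10)(0.0720+0.0240) + (1/10)(0.1460+0.0720) + (1/10)(0.2570+0.1460) + (1/10)(0.3710+0.2570) + (1/10)(0.4960+0.3710) + (1/10)(0.6470+0.4960) + (1/10)(0.8100+0.6470) + (1/10)(1.0000+0.8100)
  = 0.0009 + 0.0033 + 0.0096 + 0.0218 + 0.0403 + 0.0628 + 0.0867 + 0.1143 + 0.1457 + 0.1810 = 0.6664
G = 1 − 0.6664 = 0.3336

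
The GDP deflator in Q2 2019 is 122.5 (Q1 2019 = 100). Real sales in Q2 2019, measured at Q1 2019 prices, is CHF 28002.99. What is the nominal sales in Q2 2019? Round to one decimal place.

34303.7

Nominal = Real × (Index/100) = 28002.99 × (122.5/100)
        = 28002.99 × 1.225 = 34303.6628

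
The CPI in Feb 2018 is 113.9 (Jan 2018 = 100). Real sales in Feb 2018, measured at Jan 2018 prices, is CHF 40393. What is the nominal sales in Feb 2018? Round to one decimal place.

46007.6

Nominal = Real × (Index/100) = 40393 × (113.9/100)
        = 40393 × 1.139 = 46007.6270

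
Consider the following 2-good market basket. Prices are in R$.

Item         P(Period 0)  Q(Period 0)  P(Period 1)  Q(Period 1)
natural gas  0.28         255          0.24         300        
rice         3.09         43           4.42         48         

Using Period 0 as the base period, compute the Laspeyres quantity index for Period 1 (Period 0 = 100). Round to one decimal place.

Laspeyres quantity index uses base-period prices as weights.
ΣP(Period 0)·Q(Period 1) = 0.28×300 + 3.09×48 = 84 + 148.32 = 232.32
ΣP(Period 0)·Q(Period 0) = 0.28×255 + 3.09×43 = 71.4 + 132.87 = 204.27
Index = 232.32 / 204.27 × 100 = 113.7318

113.7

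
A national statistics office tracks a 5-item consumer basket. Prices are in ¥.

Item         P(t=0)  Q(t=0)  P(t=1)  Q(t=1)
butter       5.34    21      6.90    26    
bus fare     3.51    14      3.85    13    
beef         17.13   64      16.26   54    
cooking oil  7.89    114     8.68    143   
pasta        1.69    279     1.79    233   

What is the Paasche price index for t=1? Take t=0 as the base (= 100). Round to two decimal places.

Paasche price index uses current-period quantities as weights.
ΣP(t=1)·Q(t=1) = 6.90×26 + 3.85×13 + 16.26×54 + 8.68×143 + 1.79×233 = 179.4 + 50.05 + 878.04 + 1241.24 + 417.07 = 2765.8
ΣP(t=0)·Q(t=1) = 5.34×26 + 3.51×13 + 17.13×54 + 7.89×143 + 1.69×233 = 138.84 + 45.63 + 925.02 + 1128.27 + 393.77 = 2631.53
Index = 2765.8 / 2631.53 × 100 = 105.1024

105.10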